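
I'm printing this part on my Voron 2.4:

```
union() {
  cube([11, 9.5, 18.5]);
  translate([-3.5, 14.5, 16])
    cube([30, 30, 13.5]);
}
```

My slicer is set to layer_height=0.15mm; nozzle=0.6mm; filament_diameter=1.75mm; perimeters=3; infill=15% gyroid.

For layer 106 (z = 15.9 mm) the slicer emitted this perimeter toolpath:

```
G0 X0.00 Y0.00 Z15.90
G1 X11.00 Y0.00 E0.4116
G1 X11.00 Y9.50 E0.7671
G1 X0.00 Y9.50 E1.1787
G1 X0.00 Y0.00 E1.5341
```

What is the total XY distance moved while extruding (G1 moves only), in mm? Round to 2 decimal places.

Sum the Euclidean lengths of each G1 segment: total = 41.00 mm.

41.00 mm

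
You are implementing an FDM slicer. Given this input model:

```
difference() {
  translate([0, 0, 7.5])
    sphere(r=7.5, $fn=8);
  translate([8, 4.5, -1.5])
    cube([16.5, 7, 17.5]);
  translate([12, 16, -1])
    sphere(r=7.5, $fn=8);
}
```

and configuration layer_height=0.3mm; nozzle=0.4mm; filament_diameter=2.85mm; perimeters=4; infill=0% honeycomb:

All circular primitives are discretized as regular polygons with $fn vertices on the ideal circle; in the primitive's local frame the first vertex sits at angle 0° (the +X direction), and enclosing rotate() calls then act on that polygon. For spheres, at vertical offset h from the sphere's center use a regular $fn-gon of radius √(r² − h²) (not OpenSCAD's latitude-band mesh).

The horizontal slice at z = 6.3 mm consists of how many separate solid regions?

At z = 6.3 mm: the r=7.5 sphere contributes a regular 8-gon of circumradius √(7.5²−1.2²) = 7.403; the 16.5×7 cube at (8, 4.5) contributes its full rectangle; the r=7.5 sphere at (12, 16) contributes a regular 8-gon of circumradius √(7.5²−7.3²) = 1.720; Taking the first minus the rest: starting from the r=7.5 sphere, the 16.5×7 cube at (8, 4.5) misses the remaining region (no effect); the r=7.5 sphere at (12, 16) misses the remaining region (no effect) — 1 connected region. The result has 1 disconnected region.

1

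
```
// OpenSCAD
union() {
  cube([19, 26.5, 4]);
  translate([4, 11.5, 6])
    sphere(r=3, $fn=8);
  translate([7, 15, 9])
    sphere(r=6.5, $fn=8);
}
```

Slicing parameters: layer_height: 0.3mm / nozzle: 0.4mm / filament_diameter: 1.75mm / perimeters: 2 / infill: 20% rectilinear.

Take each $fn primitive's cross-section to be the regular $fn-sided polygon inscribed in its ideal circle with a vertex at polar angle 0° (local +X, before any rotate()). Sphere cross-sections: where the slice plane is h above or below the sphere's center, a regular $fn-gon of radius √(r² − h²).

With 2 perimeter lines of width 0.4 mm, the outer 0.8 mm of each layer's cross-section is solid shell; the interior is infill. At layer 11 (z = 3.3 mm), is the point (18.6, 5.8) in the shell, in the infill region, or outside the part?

At z = 3.3 mm: the 19×26.5 cube contributes its full rectangle; the r=3 sphere at (4, 11.5) contributes a regular 8-gon of circumradius √(3²−2.7²) = 1.308; the sphere at (7, 15): section is a regular 8-gon, circumradius = √(r²−h²) = √(6.5²−5.7²) = 3.124; Merging all regions: the regions partially overlap (shared area 32.44 mm²), so overlapping operands fuse into one piece — 1 connected region. Overall, the cross-section is a single solid region. The nearest boundary edge runs (19.00, 26.50)→(19.00, 0.00); distance from the point to it = 0.40 mm. The point is inside the cross-section, 0.40 mm from the nearest boundary — within the 0.8 mm shell band (2 × 0.4).

shell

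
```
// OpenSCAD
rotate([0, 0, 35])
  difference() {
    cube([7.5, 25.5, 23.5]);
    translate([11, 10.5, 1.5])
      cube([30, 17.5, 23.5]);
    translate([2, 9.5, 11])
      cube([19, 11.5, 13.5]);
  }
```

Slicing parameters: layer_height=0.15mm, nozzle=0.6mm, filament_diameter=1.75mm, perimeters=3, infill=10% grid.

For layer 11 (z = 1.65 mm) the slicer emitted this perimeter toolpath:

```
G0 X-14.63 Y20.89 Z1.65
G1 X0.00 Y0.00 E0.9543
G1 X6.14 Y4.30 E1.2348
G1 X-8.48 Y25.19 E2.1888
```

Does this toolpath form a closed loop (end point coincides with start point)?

no

Start point (G0): (-14.63, 20.89). End point (last G1): the path does not return to the start — open.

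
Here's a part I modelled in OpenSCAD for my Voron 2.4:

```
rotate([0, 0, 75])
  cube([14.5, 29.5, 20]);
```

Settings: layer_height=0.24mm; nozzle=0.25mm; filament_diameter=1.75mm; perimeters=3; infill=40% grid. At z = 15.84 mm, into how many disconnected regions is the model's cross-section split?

1

At z = 15.84 mm: the 14.5×29.5 cube contributes its full rectangle; (rotated 75° about Z; rotation is an isometry so areas/perimeters/island counts are preserved). The result has 1 disconnected region.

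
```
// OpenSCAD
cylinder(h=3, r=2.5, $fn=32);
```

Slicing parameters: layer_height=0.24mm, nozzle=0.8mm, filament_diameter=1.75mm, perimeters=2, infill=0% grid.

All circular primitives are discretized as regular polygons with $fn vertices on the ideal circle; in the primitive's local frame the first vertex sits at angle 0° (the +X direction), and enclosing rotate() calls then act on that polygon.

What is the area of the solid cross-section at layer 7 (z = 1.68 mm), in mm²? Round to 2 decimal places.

19.51 mm²

At z = 1.68 mm: the r=2.5 cylinder contributes a regular 32-gon of circumradius 2.5 (area = (32/2)·2.500²·sin(360°/32) = 19.51 mm²). Overall, the cross-section is a single solid region. Net area = 19.51 mm².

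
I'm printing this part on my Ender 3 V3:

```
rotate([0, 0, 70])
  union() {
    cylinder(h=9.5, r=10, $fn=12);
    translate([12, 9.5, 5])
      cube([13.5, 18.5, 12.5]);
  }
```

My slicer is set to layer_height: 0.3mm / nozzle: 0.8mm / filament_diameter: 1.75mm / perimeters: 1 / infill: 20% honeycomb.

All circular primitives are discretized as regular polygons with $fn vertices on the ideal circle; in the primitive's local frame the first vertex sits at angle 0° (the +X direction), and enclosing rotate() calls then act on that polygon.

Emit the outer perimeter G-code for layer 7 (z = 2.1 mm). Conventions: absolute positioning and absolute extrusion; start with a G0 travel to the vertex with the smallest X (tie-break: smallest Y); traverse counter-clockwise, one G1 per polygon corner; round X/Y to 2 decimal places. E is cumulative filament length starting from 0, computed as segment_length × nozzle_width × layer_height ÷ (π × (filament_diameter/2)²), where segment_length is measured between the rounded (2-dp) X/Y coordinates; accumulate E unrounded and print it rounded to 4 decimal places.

G0 X-9.85 Y-1.74 Z2.10
G1 X-7.66 Y-6.43 E0.5165
G1 X-3.42 Y-9.40 E1.0330
G1 X1.74 Y-9.85 E1.5498
G1 X6.43 Y-7.66 E2.0663
G1 X9.40 Y-3.42 E2.5828
G1 X9.85 Y1.74 E3.0997
G1 X7.66 Y6.43 E3.6161
G1 X3.42 Y9.40 E4.1327
G1 X-1.74 Y9.85 E4.6495
G1 X-6.43 Y7.66 E5.1660
G1 X-9.40 Y3.42 E5.6825
G1 X-9.85 Y-1.74 E6.1993

At z = 2.1 mm: the r=10 cylinder contributes a regular 12-gon of circumradius 10; the cube at (12, 9.5) is not intersected at this z (z outside [5, 17.5]); Merging all regions: only the r=10 cylinder is present, so the union is just that shape — 1 connected region; (rotated 70° about Z; rotation is an isometry so areas/perimeters/island counts are preserved). The outline is a single polygon with 12 vertices. Extrusion per mm of travel: 0.8 × 0.3 / (π × 0.875²) = 0.099780. Accumulating E over each segment gives final E = 6.1993.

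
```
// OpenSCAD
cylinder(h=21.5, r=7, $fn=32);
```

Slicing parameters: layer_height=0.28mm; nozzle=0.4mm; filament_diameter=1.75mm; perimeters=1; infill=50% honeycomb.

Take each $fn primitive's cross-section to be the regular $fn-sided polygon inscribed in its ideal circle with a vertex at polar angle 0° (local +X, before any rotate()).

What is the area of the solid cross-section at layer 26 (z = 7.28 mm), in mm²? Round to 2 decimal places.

At z = 7.28 mm: the cylinder: section is a regular 32-gon, circumradius r=7 (area = (32/2)·7.000²·sin(360°/32) = 152.95 mm²). Overall, the cross-section is a single solid region. Net area = 152.95 mm².

152.95 mm²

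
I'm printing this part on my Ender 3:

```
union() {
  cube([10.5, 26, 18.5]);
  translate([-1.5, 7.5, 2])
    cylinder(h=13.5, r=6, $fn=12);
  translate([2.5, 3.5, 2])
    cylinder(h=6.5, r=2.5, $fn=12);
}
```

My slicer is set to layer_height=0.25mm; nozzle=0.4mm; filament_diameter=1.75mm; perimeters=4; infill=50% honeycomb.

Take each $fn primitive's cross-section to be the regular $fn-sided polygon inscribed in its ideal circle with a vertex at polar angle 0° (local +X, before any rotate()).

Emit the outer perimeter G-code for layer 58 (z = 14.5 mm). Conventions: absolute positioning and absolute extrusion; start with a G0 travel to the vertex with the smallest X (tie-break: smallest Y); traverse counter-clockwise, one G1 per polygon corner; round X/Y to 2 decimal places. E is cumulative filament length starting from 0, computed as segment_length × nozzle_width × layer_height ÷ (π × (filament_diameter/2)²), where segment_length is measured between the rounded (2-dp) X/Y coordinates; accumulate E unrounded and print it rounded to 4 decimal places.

At z = 14.5 mm: the 10.5×26 cube contributes its full rectangle; the r=6 cylinder at (-1.5, 7.5) contributes a regular 12-gon of circumradius 6; the cylinder at (2.5, 3.5) is not intersected at this z (z outside [2, 8.5]); Taking the union: the regions partially overlap (shared area 36.60 mm²), so overlapping operands fuse into one piece — 1 connected region. The outline is a single polygon with 13 vertices. Extrusion per mm of travel: 0.4 × 0.25 / (π × 0.875²) = 0.041575. Accumulating E over each segment gives final E = 3.4735.

G0 X-7.50 Y7.50 Z14.50
G1 X-6.70 Y4.50 E0.1291
G1 X-4.50 Y2.30 E0.2584
G1 X-1.50 Y1.50 E0.3875
G1 X0.00 Y1.90 E0.4521
G1 X0.00 Y0.00 E0.5311
G1 X10.50 Y0.00 E0.9676
G1 X10.50 Y26.00 E2.0485
G1 X0.00 Y26.00 E2.4851
G1 X0.00 Y13.10 E3.0214
G1 X-1.50 Y13.50 E3.0859
G1 X-4.50 Y12.70 E3.2150
G1 X-6.70 Y10.50 E3.3444
G1 X-7.50 Y7.50 E3.4735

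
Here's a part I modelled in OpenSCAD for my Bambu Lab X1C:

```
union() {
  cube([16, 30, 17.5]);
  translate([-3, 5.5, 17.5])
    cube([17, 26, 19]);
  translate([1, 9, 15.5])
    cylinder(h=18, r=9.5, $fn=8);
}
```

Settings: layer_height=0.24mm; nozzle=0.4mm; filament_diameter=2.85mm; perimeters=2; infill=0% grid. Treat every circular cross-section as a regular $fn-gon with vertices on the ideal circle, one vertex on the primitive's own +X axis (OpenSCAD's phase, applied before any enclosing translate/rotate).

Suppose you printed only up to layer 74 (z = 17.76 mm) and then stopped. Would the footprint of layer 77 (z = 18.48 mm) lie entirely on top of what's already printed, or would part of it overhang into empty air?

entirely on top

Compare the two slices. At z = 17.76: the cube is not intersected at this z (z outside [0, 17.5]); the cube at (-3, 5.5) is present — its section is the full 17×26 rectangle (area 442.00 mm²); the cylinder at (1, 9): section is a regular 8-gon, circumradius r=9.5 (area = (8/2)·9.500²·sin(360°/8) = 255.27 mm²); Combining (union): the regions partially overlap — summed areas 697.27 mm² minus the doubly-counted overlap 143.22 mm² gives 554.05 mm² — area = 554.05 mm². At z = 18.48: the cube is not intersected at this z (z outside [0, 17.5]); the 17×26 cube at (-3, 5.5) contributes its full rectangle (area 442.00 mm²); the cylinder at (1, 9): section is a regular 8-gon, circumradius r=9.5 (area = (8/2)·9.500²·sin(360°/8) = 255.27 mm²); Merging all regions: the regions partially overlap — summed areas 697.27 mm² minus the doubly-counted overlap 143.22 mm² gives 554.05 mm² — area = 554.05 mm². Checking containment: the cross-section at z = 18.48 is a subset of the cross-section at z = 17.76.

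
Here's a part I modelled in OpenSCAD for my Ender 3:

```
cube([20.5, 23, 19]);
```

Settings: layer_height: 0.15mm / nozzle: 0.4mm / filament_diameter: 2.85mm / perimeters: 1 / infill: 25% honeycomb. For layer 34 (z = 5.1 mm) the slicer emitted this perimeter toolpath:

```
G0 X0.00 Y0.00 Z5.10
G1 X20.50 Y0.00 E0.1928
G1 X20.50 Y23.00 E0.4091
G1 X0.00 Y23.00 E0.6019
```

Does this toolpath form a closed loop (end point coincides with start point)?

Start point (G0): (0.00, 0.00). End point (last G1): the path does not return to the start — open.

no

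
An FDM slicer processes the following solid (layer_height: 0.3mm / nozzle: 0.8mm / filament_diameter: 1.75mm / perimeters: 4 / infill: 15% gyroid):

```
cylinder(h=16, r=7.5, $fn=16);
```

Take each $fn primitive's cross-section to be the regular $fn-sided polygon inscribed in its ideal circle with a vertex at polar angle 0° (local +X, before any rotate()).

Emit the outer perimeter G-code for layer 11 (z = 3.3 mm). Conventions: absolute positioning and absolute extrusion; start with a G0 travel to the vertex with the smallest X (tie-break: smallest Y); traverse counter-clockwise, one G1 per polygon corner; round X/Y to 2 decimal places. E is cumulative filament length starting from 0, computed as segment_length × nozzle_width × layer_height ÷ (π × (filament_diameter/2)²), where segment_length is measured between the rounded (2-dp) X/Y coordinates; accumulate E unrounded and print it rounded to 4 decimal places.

G0 X-7.50 Y0.00 Z3.30
G1 X-6.93 Y-2.87 E0.2920
G1 X-5.30 Y-5.30 E0.5839
G1 X-2.87 Y-6.93 E0.8759
G1 X0.00 Y-7.50 E1.1679
G1 X2.87 Y-6.93 E1.4598
G1 X5.30 Y-5.30 E1.7518
G1 X6.93 Y-2.87 E2.0437
G1 X7.50 Y0.00 E2.3357
G1 X6.93 Y2.87 E2.6277
G1 X5.30 Y5.30 E2.9196
G1 X2.87 Y6.93 E3.2116
G1 X0.00 Y7.50 E3.5036
G1 X-2.87 Y6.93 E3.7955
G1 X-5.30 Y5.30 E4.0875
G1 X-6.93 Y2.87 E4.3794
G1 X-7.50 Y0.00 E4.6714

At z = 3.3 mm: the r=7.5 cylinder contributes a regular 16-gon of circumradius 7.5. The outline is a single polygon with 16 vertices. Extrusion per mm of travel: 0.8 × 0.3 / (π × 0.875²) = 0.099780. Accumulating E over each segment gives final E = 4.6714.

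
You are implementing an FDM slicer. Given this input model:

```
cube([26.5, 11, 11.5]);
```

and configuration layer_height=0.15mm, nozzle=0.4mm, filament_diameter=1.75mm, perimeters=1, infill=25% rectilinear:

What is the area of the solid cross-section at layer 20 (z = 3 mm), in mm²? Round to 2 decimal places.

At z = 3 mm: the 26.5×11 cube contributes its full rectangle (area 291.50 mm²). Overall, the cross-section is a single solid region. Net area = 291.50 mm².

291.50 mm²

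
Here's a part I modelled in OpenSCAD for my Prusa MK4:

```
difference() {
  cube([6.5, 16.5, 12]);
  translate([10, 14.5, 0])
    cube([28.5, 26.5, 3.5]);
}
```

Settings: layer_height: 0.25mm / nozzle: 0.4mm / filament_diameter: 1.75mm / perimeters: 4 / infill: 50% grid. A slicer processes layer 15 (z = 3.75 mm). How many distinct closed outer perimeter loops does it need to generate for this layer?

At z = 3.75 mm: the 6.5×16.5 cube contributes its full rectangle; the cube at (10, 14.5) is not intersected at this z (z outside [0, 3.5]); After the difference (first − rest): none of the subtracted shapes is present at this height, so the 6.5×16.5 cube is unchanged — 1 connected region. The result has 1 disconnected region.

1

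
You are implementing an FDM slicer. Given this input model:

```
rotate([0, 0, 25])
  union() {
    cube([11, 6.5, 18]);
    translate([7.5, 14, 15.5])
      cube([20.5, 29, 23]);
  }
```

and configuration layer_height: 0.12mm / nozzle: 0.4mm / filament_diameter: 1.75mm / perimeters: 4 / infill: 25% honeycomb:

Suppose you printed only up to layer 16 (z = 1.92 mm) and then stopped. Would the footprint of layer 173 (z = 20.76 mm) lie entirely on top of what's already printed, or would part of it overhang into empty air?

part overhangs

Compare the two slices. At z = 1.92: the 11×6.5 cube contributes its full rectangle (area 71.50 mm²); the cube at (7.5, 14) is not intersected at this z (z outside [15.5, 38.5]); Taking the union: only the 11×6.5 cube is present, so the union is just that shape — area = 71.50 mm²; (rotated 25° about Z; rotation is an isometry so areas/perimeters/island counts are preserved). At z = 20.76: the cube is not intersected at this z (z outside [0, 18]); the cube at (7.5, 14) (footprint 20.5×29) is included at this height (area 594.50 mm²); Combining (union): only the 20.5×29 cube at (7.5, 14) is present, so the union is just that shape — area = 594.50 mm²; (rotated 25° about Z; rotation is an isometry so areas/perimeters/island counts are preserved). Checking containment: at z = 20.76 the cross-section extends beyond the z = 1.92 cross-section by about 594.50 mm².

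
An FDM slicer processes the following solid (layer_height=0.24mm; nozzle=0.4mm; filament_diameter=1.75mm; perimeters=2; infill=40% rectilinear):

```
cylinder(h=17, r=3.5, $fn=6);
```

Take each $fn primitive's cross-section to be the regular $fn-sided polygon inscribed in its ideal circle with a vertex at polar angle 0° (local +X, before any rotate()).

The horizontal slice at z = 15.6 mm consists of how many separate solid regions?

1

At z = 15.6 mm: the cylinder: section is a regular 6-gon, circumradius r=3.5. The result has 1 disconnected region.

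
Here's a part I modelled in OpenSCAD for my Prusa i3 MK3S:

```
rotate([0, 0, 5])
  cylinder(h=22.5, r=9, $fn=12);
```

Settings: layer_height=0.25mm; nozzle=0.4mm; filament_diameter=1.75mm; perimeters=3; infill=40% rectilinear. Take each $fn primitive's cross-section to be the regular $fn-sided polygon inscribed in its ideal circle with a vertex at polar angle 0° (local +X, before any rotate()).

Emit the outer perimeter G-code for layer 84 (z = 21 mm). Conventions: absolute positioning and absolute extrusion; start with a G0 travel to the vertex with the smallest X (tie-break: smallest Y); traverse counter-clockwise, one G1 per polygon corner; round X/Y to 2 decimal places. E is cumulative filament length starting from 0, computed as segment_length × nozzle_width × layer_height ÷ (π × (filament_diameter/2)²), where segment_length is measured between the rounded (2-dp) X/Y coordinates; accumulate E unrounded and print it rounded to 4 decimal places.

G0 X-8.97 Y-0.78 Z21.00
G1 X-7.37 Y-5.16 E0.1939
G1 X-3.80 Y-8.16 E0.3877
G1 X0.78 Y-8.97 E0.5811
G1 X5.16 Y-7.37 E0.7750
G1 X8.16 Y-3.80 E0.9688
G1 X8.97 Y0.78 E1.1622
G1 X7.37 Y5.16 E1.3561
G1 X3.80 Y8.16 E1.5500
G1 X-0.78 Y8.97 E1.7433
G1 X-5.16 Y7.37 E1.9372
G1 X-8.16 Y3.80 E2.1311
G1 X-8.97 Y-0.78 E2.3244

At z = 21 mm: the cylinder: section is a regular 12-gon, circumradius r=9; (whole slice rotated 5° about Z — lengths, areas and connectivity unchanged). The outline is a single polygon with 12 vertices. Extrusion per mm of travel: 0.4 × 0.25 / (π × 0.875²) = 0.041575. Accumulating E over each segment gives final E = 2.3244.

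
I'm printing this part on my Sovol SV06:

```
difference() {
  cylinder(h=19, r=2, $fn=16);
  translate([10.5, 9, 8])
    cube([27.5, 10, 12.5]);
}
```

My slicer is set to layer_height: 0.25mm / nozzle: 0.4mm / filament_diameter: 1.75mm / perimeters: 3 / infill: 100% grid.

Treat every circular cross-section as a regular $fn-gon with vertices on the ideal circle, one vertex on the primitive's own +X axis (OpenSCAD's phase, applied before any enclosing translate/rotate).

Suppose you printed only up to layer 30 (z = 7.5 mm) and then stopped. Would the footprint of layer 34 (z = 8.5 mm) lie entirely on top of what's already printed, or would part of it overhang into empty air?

entirely on top

Compare the two slices. At z = 7.5: the r=2 cylinder gives a regular 16-gon of circumradius 2 (constant along its height) (area = (16/2)·2.000²·sin(360°/16) = 12.25 mm²); the cube at (10.5, 9) does not reach this height (z outside [8, 20.5]); After the difference (first − rest): none of the subtracted shapes is present at this height, so the r=2 cylinder is unchanged — area = 12.25 mm². At z = 8.5: the cylinder: section is a regular 16-gon, circumradius r=2 (area = (16/2)·2.000²·sin(360°/16) = 12.25 mm²); the 27.5×10 cube at (10.5, 9) contributes its full rectangle (area 275.00 mm²); Subtracting the remaining from the first: starting from the r=2 cylinder (12.25 mm²), the 27.5×10 cube at (10.5, 9) misses the remaining region (no effect) — area = 12.25 mm². Checking containment: the cross-section at z = 8.5 is a subset of the cross-section at z = 7.5.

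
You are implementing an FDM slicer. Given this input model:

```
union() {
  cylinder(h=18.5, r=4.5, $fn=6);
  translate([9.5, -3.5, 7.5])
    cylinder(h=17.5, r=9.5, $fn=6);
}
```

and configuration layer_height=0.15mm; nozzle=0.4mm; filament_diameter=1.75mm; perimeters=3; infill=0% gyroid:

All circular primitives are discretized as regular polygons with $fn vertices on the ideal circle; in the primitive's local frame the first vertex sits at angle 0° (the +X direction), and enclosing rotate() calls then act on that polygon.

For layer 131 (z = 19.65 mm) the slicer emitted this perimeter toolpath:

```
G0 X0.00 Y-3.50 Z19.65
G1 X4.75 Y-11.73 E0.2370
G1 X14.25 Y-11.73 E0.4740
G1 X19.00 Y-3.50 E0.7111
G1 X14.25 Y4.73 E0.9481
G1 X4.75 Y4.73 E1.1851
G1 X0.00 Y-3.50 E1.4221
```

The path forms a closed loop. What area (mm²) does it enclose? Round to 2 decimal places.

Apply the shoelace formula to the sequence of (X, Y) vertices; enclosed area = 234.56 mm².

234.56 mm²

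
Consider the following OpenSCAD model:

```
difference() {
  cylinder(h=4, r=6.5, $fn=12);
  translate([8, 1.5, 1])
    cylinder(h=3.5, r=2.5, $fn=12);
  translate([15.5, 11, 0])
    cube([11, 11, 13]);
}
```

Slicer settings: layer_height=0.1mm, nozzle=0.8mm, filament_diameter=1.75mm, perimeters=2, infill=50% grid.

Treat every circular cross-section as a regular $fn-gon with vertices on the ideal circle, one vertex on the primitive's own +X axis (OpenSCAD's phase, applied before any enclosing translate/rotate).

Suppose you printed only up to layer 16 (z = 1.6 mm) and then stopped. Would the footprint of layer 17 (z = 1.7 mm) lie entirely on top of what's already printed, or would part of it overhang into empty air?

entirely on top

Compare the two slices. At z = 1.6: the r=6.5 cylinder contributes a regular 12-gon of circumradius 6.5 (area = (12/2)·6.500²·sin(360°/12) = 126.75 mm²); the cylinder at (8, 1.5): section is a regular 12-gon, circumradius r=2.5 (area = (12/2)·2.500²·sin(360°/12) = 18.75 mm²); the cube at (15.5, 11) is present — its section is the full 11×11 rectangle (area 121.00 mm²); Subtracting the remaining from the first: starting from the r=6.5 cylinder (126.75 mm²), the r=2.5 cylinder at (8, 1.5) partially overlaps it — only the 1.28 mm² overlap (of its 18.75 mm²) is removed, clipping the outline; the 11×11 cube at (15.5, 11) misses the remaining region (no effect) — area = 125.47 mm². At z = 1.7: the cylinder: section is a regular 12-gon, circumradius r=6.5 (area = (12/2)·6.500²·sin(360°/12) = 126.75 mm²); the r=2.5 cylinder at (8, 1.5) contributes a regular 12-gon of circumradius 2.5 (area = (12/2)·2.500²·sin(360°/12) = 18.75 mm²); the 11×11 cube at (15.5, 11) contributes its full rectangle (area 121.00 mm²); Taking the first minus the rest: starting from the r=6.5 cylinder (126.75 mm²), the r=2.5 cylinder at (8, 1.5) partially overlaps it — only the 1.28 mm² overlap (of its 18.75 mm²) is removed, clipping the outline; the 11×11 cube at (15.5, 11) misses the remaining region (no effect) — area = 125.47 mm². Checking containment: the cross-section at z = 1.7 is a subset of the cross-section at z = 1.6.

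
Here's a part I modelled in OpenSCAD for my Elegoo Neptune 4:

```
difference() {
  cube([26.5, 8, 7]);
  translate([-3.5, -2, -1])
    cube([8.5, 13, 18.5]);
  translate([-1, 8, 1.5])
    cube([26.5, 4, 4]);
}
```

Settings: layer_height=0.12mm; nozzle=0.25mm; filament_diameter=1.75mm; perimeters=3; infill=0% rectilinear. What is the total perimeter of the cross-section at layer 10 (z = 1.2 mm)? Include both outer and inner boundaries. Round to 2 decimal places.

59.00 mm

At z = 1.2 mm: the 26.5×8 cube contributes its full rectangle (perimeter 69.00 mm); the cube at (-3.5, -2) (footprint 8.5×13) is included at this height (perimeter 43.00 mm); the cube at (-1, 8) does not reach this height (z outside [1.5, 5.5]); Taking the first minus the rest: starting from the 26.5×8 cube, the 8.5×13 cube at (-3.5, -2) partially overlaps it — only the 40.00 mm² overlap (of its 110.50 mm²) is removed, clipping the outline — boundary = 59.00 mm. Overall, the cross-section is a single solid region. Total boundary length (outer) = 59.00 mm.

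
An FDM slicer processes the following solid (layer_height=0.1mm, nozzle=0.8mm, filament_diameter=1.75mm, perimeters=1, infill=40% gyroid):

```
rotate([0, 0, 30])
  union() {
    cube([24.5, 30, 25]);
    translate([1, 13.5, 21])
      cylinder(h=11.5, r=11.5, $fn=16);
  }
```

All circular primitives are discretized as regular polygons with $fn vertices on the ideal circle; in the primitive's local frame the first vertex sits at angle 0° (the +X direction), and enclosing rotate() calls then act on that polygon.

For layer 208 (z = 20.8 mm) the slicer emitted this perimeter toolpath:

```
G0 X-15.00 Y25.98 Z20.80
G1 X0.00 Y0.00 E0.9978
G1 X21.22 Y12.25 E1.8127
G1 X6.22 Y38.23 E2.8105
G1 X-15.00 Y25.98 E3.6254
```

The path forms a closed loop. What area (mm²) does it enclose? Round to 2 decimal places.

Apply the shoelace formula to the sequence of (X, Y) vertices; enclosed area = 735.05 mm².

735.05 mm²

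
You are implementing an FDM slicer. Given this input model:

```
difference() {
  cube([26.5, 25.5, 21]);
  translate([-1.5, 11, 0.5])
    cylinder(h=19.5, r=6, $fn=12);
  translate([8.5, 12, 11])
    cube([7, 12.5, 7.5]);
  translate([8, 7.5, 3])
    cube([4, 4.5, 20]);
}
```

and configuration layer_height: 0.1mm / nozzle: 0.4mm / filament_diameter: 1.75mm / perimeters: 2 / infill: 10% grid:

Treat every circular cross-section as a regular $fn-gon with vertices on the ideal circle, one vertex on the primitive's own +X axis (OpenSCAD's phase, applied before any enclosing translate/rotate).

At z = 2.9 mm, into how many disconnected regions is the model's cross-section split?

1

At z = 2.9 mm: the cube is present — its section is the full 26.5×25.5 rectangle; the cylinder at (-1.5, 11): section is a regular 12-gon, circumradius r=6; the cube at (8.5, 12) is absent (z outside [11, 18.5]); the cube at (8, 7.5) is not intersected at this z (z outside [3, 23]); Taking the first minus the rest: starting from the 26.5×25.5 cube, the r=6 cylinder at (-1.5, 11) partially overlaps it — only the 36.60 mm² overlap (of its 108.00 mm²) is removed, clipping the outline — 1 connected region. The result has 1 disconnected region.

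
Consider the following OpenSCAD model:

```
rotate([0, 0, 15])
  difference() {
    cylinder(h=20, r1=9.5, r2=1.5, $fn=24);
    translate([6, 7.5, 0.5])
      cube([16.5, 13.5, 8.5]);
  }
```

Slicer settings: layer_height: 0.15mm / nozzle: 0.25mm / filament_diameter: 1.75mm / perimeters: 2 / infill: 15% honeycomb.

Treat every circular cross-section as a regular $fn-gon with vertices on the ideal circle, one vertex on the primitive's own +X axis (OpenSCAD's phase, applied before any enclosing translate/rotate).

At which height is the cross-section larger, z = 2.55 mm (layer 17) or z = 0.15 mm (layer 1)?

layer 1 (z = 0.15 mm)

Layer 17 (z = 2.55): the cone contributes a regular 24-gon of circumradius 8.480 (interpolated between r1=9.5 and r2=1.5 at t=0.128) (area = (24/2)·8.480²·sin(360°/24) = 223.34 mm²); the 16.5×13.5 cube at (6, 7.5) contributes its full rectangle (area 222.75 mm²); Subtracting the remaining from the first: starting from the cone (223.34 mm²), the 16.5×13.5 cube at (6, 7.5) misses the remaining region (no effect) — area = 223.34 mm²; (whole slice rotated 15° about Z — lengths, areas and connectivity unchanged). So its area = 223.34 mm². Layer 1 (z = 0.15): the cone: at t=0.007 of its height the radius interpolates to r₁+(r₂−r₁)t = 9.440, giving a regular 24-gon of that circumradius (area = (24/2)·9.440²·sin(360°/24) = 276.77 mm²); the cube at (6, 7.5) is not intersected at this z (z outside [0.5, 9]); After the difference (first − rest): none of the subtracted shapes is present at this height, so the cone is unchanged — area = 276.77 mm²; (whole slice rotated 15° about Z — lengths, areas and connectivity unchanged). So its area = 276.77 mm². Layer 1 is larger (276.77 vs 223.34 mm²).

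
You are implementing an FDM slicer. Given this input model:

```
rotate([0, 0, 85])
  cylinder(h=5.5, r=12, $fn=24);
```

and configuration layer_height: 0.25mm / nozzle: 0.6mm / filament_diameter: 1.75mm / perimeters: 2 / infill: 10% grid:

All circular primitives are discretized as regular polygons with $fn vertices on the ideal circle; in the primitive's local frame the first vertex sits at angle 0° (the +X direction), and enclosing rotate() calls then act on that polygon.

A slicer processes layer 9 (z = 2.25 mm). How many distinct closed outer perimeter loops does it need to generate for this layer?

At z = 2.25 mm: the r=12 cylinder contributes a regular 24-gon of circumradius 12; (rotated 85° about Z; rotation is an isometry so areas/perimeters/island counts are preserved). The result has 1 disconnected region.

1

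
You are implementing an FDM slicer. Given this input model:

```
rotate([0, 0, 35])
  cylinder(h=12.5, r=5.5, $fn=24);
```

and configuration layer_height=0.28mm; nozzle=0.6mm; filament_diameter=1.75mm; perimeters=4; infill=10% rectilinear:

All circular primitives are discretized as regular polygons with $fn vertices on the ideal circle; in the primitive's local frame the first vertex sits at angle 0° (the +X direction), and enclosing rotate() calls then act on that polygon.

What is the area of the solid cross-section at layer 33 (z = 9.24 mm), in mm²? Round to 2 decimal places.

93.95 mm²

At z = 9.24 mm: the r=5.5 cylinder contributes a regular 24-gon of circumradius 5.5 (area = (24/2)·5.500²·sin(360°/24) = 93.95 mm²); (rotated 35° about Z; rotation is an isometry so areas/perimeters/island counts are preserved). Overall, the cross-section is a single solid region. Net area = 93.95 mm².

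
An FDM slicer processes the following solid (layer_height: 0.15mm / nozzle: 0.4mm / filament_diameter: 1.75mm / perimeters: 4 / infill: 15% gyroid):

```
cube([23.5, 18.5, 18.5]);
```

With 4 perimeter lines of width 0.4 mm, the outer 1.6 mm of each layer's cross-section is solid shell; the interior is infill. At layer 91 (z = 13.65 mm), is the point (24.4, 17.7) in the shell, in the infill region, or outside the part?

outside

At z = 13.65 mm: the cube (footprint 23.5×18.5) is included at this height. Overall, the cross-section is a single solid region. The nearest boundary edge runs (23.50, 0.00)→(23.50, 18.50); distance from the point to it = 0.90 mm. The point is not inside any of the regions above, so it lies outside the cross-section (0.90 mm from the nearest boundary).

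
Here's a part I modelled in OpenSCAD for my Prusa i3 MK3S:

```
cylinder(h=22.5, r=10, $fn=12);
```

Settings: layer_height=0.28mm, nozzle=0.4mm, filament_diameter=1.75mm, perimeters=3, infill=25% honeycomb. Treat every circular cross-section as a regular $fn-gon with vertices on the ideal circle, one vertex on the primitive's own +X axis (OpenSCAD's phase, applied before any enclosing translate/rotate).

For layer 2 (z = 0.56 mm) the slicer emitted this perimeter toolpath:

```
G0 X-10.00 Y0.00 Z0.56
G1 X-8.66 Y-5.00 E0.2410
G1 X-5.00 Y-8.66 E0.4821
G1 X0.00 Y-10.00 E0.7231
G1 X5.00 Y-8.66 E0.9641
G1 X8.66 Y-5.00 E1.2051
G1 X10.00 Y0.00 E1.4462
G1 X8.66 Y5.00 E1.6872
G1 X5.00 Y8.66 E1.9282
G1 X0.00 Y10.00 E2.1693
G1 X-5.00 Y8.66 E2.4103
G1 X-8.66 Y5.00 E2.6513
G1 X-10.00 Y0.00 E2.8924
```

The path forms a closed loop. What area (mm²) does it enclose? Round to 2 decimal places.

Apply the shoelace formula to the sequence of (X, Y) vertices; enclosed area = 299.99 mm².

299.99 mm²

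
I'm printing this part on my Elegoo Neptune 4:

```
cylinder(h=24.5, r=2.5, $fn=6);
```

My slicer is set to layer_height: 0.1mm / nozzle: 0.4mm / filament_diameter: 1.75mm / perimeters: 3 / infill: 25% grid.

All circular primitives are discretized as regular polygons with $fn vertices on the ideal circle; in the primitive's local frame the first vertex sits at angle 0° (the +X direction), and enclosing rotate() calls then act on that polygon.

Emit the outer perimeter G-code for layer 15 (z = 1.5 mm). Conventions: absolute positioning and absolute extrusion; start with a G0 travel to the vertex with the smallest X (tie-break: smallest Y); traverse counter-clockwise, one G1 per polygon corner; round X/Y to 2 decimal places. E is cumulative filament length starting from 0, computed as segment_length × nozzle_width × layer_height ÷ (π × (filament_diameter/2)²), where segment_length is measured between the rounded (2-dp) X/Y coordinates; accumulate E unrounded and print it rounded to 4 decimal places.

At z = 1.5 mm: the r=2.5 cylinder gives a regular 6-gon of circumradius 2.5 (constant along its height). The outline is a single polygon with 6 vertices. Extrusion per mm of travel: 0.4 × 0.1 / (π × 0.875²) = 0.016630. Accumulating E over each segment gives final E = 0.2497.

G0 X-2.50 Y0.00 Z1.50
G1 X-1.25 Y-2.17 E0.0416
G1 X1.25 Y-2.17 E0.0832
G1 X2.50 Y0.00 E0.1249
G1 X1.25 Y2.17 E0.1665
G1 X-1.25 Y2.17 E0.2081
G1 X-2.50 Y0.00 E0.2497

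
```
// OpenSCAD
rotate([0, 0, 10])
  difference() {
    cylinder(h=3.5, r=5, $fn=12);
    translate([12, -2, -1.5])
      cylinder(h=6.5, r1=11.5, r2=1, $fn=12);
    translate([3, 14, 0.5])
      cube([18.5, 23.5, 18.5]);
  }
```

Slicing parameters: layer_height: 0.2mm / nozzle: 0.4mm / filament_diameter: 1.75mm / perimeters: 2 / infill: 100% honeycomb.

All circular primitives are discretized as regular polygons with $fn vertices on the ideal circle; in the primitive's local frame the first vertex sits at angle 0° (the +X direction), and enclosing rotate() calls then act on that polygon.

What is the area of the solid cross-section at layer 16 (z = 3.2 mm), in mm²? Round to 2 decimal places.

75.00 mm²

At z = 3.2 mm: the r=5 cylinder gives a regular 12-gon of circumradius 5 (constant along its height) (area = (12/2)·5.000²·sin(360°/12) = 75.00 mm²); the cone at (12, -2) contributes a regular 12-gon of circumradius 3.908 (interpolated between r1=11.5 and r2=1 at t=0.723) (area = (12/2)·3.908²·sin(360°/12) = 45.81 mm²); the cube at (3, 14) (footprint 18.5×23.5) is included at this height (area 434.75 mm²); After the difference (first − rest): starting from the r=5 cylinder (75.00 mm²), the cone at (12, -2) misses the remaining region (no effect); the 18.5×23.5 cube at (3, 14) misses the remaining region (no effect) — area = 75.00 mm²; (rotated 10° about Z; rotation is an isometry so areas/perimeters/island counts are preserved). Overall, the cross-section is a single solid region. Net area = 75.00 mm².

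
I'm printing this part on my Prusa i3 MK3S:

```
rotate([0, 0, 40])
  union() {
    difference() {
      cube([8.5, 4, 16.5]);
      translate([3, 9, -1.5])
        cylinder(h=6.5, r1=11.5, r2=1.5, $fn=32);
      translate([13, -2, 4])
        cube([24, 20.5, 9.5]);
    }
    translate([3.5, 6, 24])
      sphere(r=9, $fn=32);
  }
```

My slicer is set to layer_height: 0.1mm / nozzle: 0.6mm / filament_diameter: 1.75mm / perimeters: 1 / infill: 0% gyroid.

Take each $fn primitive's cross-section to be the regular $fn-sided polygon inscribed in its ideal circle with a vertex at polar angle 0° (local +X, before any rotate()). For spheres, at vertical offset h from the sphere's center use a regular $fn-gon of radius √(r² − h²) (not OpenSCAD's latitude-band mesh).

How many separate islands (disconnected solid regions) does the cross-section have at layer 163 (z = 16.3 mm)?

At z = 16.3 mm: the cube (footprint 8.5×4) is included at this height; the cone at (3, 9) does not reach this height (z outside [-1.5, 5]); the cube at (13, -2) is not intersected at this z (z outside [4, 13.5]); After the difference (first − rest): none of the subtracted shapes is present at this height, so the 8.5×4 cube is unchanged — 1 connected region; the sphere at (3.5, 6): section is a regular 32-gon, circumradius = √(r²−h²) = √(9²−7.7²) = 4.659; Taking the union: the regions partially overlap (shared area 15.50 mm²), so overlapping operands fuse into one piece — 1 connected region; (whole slice rotated 40° about Z — lengths, areas and connectivity unchanged). Overall, the cross-section is a single solid region. Island count = 1.

1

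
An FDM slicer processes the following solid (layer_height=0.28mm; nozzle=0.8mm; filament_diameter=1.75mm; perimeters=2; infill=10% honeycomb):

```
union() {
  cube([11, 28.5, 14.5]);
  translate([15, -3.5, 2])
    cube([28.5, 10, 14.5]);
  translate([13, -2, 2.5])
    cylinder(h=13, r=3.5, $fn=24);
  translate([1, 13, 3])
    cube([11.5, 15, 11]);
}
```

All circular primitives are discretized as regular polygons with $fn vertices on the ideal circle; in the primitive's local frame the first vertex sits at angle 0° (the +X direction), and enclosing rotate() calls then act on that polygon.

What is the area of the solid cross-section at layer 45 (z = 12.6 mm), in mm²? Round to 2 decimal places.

At z = 12.6 mm: the cube (footprint 11×28.5) is included at this height (area 313.50 mm²); the cube at (15, -3.5) is present — its section is the full 28.5×10 rectangle (area 285.00 mm²); the r=3.5 cylinder at (13, -2) gives a regular 24-gon of circumradius 3.5 (constant along its height) (area = (24/2)·3.500²·sin(360°/24) = 38.05 mm²); the cube at (1, 13) is present — its section is the full 11.5×15 rectangle (area 172.50 mm²); Merging all regions: the regions partially overlap — summed areas 809.05 mm² minus the doubly-counted overlap 155.41 mm² gives 653.64 mm² — area = 653.64 mm². Overall, the cross-section is a single solid region. Net area = 653.64 mm².

653.64 mm²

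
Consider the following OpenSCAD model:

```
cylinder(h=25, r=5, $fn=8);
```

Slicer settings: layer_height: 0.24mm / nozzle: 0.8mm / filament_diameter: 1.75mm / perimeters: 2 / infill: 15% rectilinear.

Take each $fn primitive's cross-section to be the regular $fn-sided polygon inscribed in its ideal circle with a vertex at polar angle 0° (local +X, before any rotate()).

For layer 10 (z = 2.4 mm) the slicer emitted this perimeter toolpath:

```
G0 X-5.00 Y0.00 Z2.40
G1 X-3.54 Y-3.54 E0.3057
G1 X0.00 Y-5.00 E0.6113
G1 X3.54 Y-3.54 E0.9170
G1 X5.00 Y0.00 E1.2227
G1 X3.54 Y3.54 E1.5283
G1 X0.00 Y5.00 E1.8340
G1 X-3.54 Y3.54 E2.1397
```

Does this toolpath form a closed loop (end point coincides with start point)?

no

Start point (G0): (-5.00, 0.00). End point (last G1): the path does not return to the start — open.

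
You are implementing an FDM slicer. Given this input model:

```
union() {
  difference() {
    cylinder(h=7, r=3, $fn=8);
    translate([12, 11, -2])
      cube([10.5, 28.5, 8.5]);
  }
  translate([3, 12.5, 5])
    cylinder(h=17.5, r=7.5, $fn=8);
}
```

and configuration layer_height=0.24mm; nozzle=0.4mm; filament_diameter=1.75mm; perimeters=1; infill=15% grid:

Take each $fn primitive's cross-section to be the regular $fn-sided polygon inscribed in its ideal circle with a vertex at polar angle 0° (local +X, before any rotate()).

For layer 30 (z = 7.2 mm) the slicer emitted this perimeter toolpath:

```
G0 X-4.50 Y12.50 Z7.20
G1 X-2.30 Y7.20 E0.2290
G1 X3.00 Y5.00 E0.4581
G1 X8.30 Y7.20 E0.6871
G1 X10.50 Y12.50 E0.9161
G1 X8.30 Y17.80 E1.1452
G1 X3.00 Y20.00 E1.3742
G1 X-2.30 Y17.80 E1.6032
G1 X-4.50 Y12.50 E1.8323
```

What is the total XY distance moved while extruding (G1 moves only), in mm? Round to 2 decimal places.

Sum the Euclidean lengths of each G1 segment: total = 45.91 mm.

45.91 mm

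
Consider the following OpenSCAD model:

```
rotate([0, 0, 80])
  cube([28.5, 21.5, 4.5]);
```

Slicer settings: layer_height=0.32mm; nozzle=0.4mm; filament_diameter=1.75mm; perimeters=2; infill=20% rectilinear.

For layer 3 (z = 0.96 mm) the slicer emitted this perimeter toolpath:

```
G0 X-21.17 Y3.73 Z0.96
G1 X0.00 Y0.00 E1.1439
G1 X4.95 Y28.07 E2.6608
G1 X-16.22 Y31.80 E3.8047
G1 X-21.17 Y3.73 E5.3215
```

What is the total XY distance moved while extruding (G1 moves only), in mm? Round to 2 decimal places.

Sum the Euclidean lengths of each G1 segment: total = 100.00 mm.

100.00 mm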